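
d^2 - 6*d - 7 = (d - 7)*(d + 1)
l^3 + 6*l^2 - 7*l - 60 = (l - 3)*(l + 4)*(l + 5)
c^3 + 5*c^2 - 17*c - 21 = (c - 3)*(c + 1)*(c + 7)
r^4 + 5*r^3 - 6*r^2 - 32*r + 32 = (r - 2)*(r - 1)*(r + 4)^2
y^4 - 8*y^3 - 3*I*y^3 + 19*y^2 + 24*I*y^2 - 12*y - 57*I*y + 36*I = (y - 4)*(y - 3)*(y - 1)*(y - 3*I)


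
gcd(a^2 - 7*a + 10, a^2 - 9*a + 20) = a - 5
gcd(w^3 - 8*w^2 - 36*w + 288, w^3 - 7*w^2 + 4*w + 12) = w - 6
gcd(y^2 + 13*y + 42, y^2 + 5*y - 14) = y + 7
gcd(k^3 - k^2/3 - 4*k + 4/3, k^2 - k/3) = k - 1/3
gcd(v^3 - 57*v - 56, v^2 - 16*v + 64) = v - 8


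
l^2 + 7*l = l*(l + 7)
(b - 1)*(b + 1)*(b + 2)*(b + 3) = b^4 + 5*b^3 + 5*b^2 - 5*b - 6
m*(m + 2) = m^2 + 2*m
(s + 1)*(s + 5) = s^2 + 6*s + 5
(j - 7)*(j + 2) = j^2 - 5*j - 14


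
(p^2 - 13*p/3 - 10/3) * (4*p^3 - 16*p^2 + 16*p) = 4*p^5 - 100*p^4/3 + 72*p^3 - 16*p^2 - 160*p/3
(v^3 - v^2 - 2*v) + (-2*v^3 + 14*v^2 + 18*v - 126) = -v^3 + 13*v^2 + 16*v - 126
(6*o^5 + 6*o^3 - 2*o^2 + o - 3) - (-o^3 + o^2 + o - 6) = 6*o^5 + 7*o^3 - 3*o^2 + 3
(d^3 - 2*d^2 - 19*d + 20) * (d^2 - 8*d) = d^5 - 10*d^4 - 3*d^3 + 172*d^2 - 160*d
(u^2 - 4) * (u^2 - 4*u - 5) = u^4 - 4*u^3 - 9*u^2 + 16*u + 20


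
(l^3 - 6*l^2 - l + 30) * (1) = l^3 - 6*l^2 - l + 30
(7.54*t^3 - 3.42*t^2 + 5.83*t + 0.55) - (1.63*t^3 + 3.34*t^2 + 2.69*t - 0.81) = 5.91*t^3 - 6.76*t^2 + 3.14*t + 1.36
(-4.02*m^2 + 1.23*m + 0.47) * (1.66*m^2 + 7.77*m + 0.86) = -6.6732*m^4 - 29.1936*m^3 + 6.8801*m^2 + 4.7097*m + 0.4042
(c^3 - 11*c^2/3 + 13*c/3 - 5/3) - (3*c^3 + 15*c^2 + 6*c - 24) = -2*c^3 - 56*c^2/3 - 5*c/3 + 67/3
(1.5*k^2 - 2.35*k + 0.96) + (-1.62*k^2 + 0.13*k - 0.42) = -0.12*k^2 - 2.22*k + 0.54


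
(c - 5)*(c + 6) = c^2 + c - 30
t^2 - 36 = (t - 6)*(t + 6)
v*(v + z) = v^2 + v*z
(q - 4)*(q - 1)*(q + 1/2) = q^3 - 9*q^2/2 + 3*q/2 + 2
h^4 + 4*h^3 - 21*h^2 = h^2*(h - 3)*(h + 7)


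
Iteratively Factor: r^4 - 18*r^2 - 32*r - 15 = (r + 1)*(r^3 - r^2 - 17*r - 15) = (r + 1)^2*(r^2 - 2*r - 15) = (r + 1)^2*(r + 3)*(r - 5)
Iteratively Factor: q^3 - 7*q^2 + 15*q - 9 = (q - 3)*(q^2 - 4*q + 3) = (q - 3)^2*(q - 1)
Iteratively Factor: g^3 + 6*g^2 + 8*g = (g + 2)*(g^2 + 4*g) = (g + 2)*(g + 4)*(g)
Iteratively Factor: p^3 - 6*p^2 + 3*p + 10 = (p - 2)*(p^2 - 4*p - 5) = (p - 2)*(p + 1)*(p - 5)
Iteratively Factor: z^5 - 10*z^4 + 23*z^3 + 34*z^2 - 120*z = (z)*(z^4 - 10*z^3 + 23*z^2 + 34*z - 120) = z*(z - 3)*(z^3 - 7*z^2 + 2*z + 40) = z*(z - 5)*(z - 3)*(z^2 - 2*z - 8) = z*(z - 5)*(z - 4)*(z - 3)*(z + 2)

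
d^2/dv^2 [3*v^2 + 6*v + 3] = 6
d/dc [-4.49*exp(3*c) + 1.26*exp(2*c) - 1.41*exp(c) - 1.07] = (-13.47*exp(2*c) + 2.52*exp(c) - 1.41)*exp(c)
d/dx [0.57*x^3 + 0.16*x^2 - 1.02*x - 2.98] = 1.71*x^2 + 0.32*x - 1.02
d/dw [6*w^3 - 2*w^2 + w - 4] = 18*w^2 - 4*w + 1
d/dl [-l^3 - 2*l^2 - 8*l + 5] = -3*l^2 - 4*l - 8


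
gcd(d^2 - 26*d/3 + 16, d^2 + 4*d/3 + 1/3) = 1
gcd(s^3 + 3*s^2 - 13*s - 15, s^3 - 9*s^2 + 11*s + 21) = s^2 - 2*s - 3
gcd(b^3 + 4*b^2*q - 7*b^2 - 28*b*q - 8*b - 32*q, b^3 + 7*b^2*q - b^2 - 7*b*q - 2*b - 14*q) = b + 1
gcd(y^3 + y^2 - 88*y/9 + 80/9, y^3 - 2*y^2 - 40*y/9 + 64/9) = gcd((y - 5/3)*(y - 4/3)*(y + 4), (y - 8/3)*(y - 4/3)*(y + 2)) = y - 4/3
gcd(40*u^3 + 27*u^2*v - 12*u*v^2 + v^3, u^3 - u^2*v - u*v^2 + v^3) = u + v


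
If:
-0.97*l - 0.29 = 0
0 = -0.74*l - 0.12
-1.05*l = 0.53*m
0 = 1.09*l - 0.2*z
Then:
No Solution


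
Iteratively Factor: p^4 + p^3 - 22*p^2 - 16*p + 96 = (p - 4)*(p^3 + 5*p^2 - 2*p - 24) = (p - 4)*(p - 2)*(p^2 + 7*p + 12) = (p - 4)*(p - 2)*(p + 3)*(p + 4)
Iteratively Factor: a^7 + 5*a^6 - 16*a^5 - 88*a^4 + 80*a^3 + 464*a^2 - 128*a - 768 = (a + 2)*(a^6 + 3*a^5 - 22*a^4 - 44*a^3 + 168*a^2 + 128*a - 384) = (a - 2)*(a + 2)*(a^5 + 5*a^4 - 12*a^3 - 68*a^2 + 32*a + 192) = (a - 2)*(a + 2)*(a + 4)*(a^4 + a^3 - 16*a^2 - 4*a + 48) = (a - 3)*(a - 2)*(a + 2)*(a + 4)*(a^3 + 4*a^2 - 4*a - 16) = (a - 3)*(a - 2)^2*(a + 2)*(a + 4)*(a^2 + 6*a + 8) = (a - 3)*(a - 2)^2*(a + 2)^2*(a + 4)*(a + 4)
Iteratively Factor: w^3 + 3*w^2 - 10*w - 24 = (w + 4)*(w^2 - w - 6) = (w - 3)*(w + 4)*(w + 2)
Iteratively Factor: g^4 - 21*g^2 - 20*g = (g + 1)*(g^3 - g^2 - 20*g) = (g - 5)*(g + 1)*(g^2 + 4*g) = g*(g - 5)*(g + 1)*(g + 4)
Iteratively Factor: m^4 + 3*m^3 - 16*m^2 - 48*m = (m + 3)*(m^3 - 16*m) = m*(m + 3)*(m^2 - 16) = m*(m - 4)*(m + 3)*(m + 4)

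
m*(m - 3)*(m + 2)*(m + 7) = m^4 + 6*m^3 - 13*m^2 - 42*m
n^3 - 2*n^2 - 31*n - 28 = (n - 7)*(n + 1)*(n + 4)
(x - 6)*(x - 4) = x^2 - 10*x + 24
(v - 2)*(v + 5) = v^2 + 3*v - 10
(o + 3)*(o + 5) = o^2 + 8*o + 15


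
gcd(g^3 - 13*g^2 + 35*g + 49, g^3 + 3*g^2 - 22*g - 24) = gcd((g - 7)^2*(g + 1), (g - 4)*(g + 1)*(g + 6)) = g + 1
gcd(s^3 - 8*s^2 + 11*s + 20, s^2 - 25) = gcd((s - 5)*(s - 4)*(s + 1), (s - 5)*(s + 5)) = s - 5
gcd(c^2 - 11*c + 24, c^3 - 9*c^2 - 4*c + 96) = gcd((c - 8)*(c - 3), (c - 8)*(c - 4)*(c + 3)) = c - 8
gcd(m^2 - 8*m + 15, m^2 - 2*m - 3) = m - 3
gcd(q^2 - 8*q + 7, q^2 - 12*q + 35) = q - 7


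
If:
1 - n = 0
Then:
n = 1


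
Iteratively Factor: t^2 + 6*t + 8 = (t + 4)*(t + 2)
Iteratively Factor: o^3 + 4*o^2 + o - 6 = (o + 3)*(o^2 + o - 2) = (o + 2)*(o + 3)*(o - 1)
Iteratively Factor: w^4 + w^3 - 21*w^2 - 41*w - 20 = (w - 5)*(w^3 + 6*w^2 + 9*w + 4) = (w - 5)*(w + 1)*(w^2 + 5*w + 4) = (w - 5)*(w + 1)^2*(w + 4)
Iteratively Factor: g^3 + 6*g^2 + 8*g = (g)*(g^2 + 6*g + 8) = g*(g + 2)*(g + 4)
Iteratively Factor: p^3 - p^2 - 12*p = (p + 3)*(p^2 - 4*p) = p*(p + 3)*(p - 4)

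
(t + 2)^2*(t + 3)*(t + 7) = t^4 + 14*t^3 + 65*t^2 + 124*t + 84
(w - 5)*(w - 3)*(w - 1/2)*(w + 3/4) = w^4 - 31*w^3/4 + 101*w^2/8 + 27*w/4 - 45/8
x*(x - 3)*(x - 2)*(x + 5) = x^4 - 19*x^2 + 30*x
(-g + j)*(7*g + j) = -7*g^2 + 6*g*j + j^2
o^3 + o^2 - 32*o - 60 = (o - 6)*(o + 2)*(o + 5)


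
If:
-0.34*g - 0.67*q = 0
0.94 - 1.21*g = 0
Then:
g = 0.78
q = -0.39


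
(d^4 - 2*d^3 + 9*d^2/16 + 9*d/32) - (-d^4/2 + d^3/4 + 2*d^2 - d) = 3*d^4/2 - 9*d^3/4 - 23*d^2/16 + 41*d/32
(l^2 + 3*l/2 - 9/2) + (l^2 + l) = 2*l^2 + 5*l/2 - 9/2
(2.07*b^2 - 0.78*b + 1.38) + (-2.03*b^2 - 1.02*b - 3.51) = 0.04*b^2 - 1.8*b - 2.13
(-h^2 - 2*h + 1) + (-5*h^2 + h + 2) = -6*h^2 - h + 3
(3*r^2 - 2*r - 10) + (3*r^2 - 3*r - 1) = 6*r^2 - 5*r - 11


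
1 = 1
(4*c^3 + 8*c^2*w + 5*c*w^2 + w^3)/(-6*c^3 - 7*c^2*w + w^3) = (2*c + w)/(-3*c + w)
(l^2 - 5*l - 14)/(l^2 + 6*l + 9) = (l^2 - 5*l - 14)/(l^2 + 6*l + 9)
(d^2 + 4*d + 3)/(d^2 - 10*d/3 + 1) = 3*(d^2 + 4*d + 3)/(3*d^2 - 10*d + 3)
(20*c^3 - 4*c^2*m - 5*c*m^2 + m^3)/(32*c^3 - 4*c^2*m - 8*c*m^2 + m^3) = (5*c - m)/(8*c - m)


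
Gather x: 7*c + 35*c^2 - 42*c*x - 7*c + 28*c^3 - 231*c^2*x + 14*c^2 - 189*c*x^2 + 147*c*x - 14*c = 28*c^3 + 49*c^2 - 189*c*x^2 - 14*c + x*(-231*c^2 + 105*c)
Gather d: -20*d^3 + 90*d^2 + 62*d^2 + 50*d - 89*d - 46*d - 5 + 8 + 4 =-20*d^3 + 152*d^2 - 85*d + 7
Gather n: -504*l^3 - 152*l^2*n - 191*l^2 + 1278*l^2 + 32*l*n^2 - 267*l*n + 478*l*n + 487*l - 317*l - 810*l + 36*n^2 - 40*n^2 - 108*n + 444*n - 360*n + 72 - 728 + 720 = -504*l^3 + 1087*l^2 - 640*l + n^2*(32*l - 4) + n*(-152*l^2 + 211*l - 24) + 64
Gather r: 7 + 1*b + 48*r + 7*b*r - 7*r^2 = b - 7*r^2 + r*(7*b + 48) + 7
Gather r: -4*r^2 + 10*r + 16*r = -4*r^2 + 26*r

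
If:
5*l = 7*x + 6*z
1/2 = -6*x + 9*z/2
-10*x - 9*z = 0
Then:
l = -1/330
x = -1/22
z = 5/99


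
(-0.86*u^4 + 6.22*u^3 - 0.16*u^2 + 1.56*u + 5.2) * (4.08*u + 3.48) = -3.5088*u^5 + 22.3848*u^4 + 20.9928*u^3 + 5.808*u^2 + 26.6448*u + 18.096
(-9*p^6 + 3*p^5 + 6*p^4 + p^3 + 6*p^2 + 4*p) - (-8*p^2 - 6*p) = -9*p^6 + 3*p^5 + 6*p^4 + p^3 + 14*p^2 + 10*p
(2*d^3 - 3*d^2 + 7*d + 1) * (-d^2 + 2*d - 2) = -2*d^5 + 7*d^4 - 17*d^3 + 19*d^2 - 12*d - 2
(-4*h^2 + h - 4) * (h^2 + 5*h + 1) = -4*h^4 - 19*h^3 - 3*h^2 - 19*h - 4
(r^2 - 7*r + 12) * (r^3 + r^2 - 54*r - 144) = r^5 - 6*r^4 - 49*r^3 + 246*r^2 + 360*r - 1728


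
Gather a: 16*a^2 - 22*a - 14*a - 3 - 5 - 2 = 16*a^2 - 36*a - 10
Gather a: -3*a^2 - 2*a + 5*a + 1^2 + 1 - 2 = -3*a^2 + 3*a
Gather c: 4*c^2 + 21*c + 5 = 4*c^2 + 21*c + 5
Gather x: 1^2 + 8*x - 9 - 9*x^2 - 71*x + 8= -9*x^2 - 63*x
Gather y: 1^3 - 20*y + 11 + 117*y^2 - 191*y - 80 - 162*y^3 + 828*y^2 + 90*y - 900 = -162*y^3 + 945*y^2 - 121*y - 968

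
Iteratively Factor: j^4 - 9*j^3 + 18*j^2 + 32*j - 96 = (j - 3)*(j^3 - 6*j^2 + 32) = (j - 3)*(j + 2)*(j^2 - 8*j + 16) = (j - 4)*(j - 3)*(j + 2)*(j - 4)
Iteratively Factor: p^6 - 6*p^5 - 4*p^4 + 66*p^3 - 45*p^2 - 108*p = (p - 3)*(p^5 - 3*p^4 - 13*p^3 + 27*p^2 + 36*p) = (p - 3)*(p + 1)*(p^4 - 4*p^3 - 9*p^2 + 36*p) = (p - 3)^2*(p + 1)*(p^3 - p^2 - 12*p) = (p - 4)*(p - 3)^2*(p + 1)*(p^2 + 3*p) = p*(p - 4)*(p - 3)^2*(p + 1)*(p + 3)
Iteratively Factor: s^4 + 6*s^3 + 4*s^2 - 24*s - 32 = (s - 2)*(s^3 + 8*s^2 + 20*s + 16) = (s - 2)*(s + 4)*(s^2 + 4*s + 4) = (s - 2)*(s + 2)*(s + 4)*(s + 2)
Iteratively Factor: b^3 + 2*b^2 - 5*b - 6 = (b - 2)*(b^2 + 4*b + 3) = (b - 2)*(b + 3)*(b + 1)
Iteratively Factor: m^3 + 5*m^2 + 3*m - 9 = (m - 1)*(m^2 + 6*m + 9) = (m - 1)*(m + 3)*(m + 3)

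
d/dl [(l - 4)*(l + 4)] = 2*l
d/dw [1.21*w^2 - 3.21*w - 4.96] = 2.42*w - 3.21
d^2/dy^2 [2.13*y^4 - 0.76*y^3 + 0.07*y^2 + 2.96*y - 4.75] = 25.56*y^2 - 4.56*y + 0.14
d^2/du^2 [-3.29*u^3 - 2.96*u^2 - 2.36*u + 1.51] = -19.74*u - 5.92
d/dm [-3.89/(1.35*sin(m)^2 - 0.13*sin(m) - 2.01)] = (10.503*sin(m) - 0.5057)*cos(m)/(-1.35*sin(m)^2 + 0.13*sin(m) + 2.01)^2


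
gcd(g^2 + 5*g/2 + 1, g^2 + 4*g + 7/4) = g + 1/2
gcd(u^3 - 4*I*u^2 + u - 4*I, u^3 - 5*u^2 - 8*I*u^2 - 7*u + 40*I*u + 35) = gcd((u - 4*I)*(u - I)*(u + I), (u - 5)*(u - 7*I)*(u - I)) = u - I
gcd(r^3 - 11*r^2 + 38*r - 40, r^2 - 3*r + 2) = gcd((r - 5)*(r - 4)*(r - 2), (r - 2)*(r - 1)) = r - 2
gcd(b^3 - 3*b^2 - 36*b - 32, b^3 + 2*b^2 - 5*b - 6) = b + 1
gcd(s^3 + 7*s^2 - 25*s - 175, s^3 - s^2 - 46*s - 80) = s + 5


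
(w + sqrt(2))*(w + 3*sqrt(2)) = w^2 + 4*sqrt(2)*w + 6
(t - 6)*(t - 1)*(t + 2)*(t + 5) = t^4 - 33*t^2 - 28*t + 60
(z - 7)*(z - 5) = z^2 - 12*z + 35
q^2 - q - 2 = (q - 2)*(q + 1)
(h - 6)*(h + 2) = h^2 - 4*h - 12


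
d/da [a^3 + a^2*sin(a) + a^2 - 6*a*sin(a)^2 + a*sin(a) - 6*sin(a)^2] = a^2*cos(a) + 3*a^2 + 2*a*sin(a) - 6*a*sin(2*a) + a*cos(a) + 2*a - 6*sin(a)^2 + sin(a) - 6*sin(2*a)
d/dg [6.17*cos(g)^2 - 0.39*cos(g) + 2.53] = (0.39 - 12.34*cos(g))*sin(g)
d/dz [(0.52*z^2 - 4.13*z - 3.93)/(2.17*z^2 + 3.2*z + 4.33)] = (10.6261*z^2 + 21.5594*z - 5.3069)/(4.7089*z^4 + 13.888*z^3 + 29.0322*z^2 + 27.712*z + 18.7489)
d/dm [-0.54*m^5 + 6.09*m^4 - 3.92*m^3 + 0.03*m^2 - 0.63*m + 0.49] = -2.7*m^4 + 24.36*m^3 - 11.76*m^2 + 0.06*m - 0.63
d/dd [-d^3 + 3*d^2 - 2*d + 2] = -3*d^2 + 6*d - 2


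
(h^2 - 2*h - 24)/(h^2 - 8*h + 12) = (h + 4)/(h - 2)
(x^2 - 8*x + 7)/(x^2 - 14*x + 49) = (x - 1)/(x - 7)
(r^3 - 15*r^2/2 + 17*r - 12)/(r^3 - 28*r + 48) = (r - 3/2)/(r + 6)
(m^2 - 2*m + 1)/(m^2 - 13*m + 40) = (m^2 - 2*m + 1)/(m^2 - 13*m + 40)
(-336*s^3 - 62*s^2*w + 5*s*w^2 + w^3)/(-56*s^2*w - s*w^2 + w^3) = (6*s + w)/w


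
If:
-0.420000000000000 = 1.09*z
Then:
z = -0.39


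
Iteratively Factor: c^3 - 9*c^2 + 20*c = (c - 4)*(c^2 - 5*c) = (c - 5)*(c - 4)*(c)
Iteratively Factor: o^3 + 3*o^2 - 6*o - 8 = (o + 1)*(o^2 + 2*o - 8) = (o - 2)*(o + 1)*(o + 4)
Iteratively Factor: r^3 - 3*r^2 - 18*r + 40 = (r - 5)*(r^2 + 2*r - 8) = (r - 5)*(r - 2)*(r + 4)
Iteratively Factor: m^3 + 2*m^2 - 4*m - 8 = (m + 2)*(m^2 - 4) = (m - 2)*(m + 2)*(m + 2)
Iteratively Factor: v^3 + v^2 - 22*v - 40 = (v + 2)*(v^2 - v - 20) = (v - 5)*(v + 2)*(v + 4)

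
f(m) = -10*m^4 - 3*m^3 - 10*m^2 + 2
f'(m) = -40*m^3 - 9*m^2 - 20*m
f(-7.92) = -38480.90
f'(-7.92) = 19465.59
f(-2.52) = -416.77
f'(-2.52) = 633.37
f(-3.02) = -838.39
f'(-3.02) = 1080.06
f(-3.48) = -1459.29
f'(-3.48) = 1646.37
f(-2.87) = -687.91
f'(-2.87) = 928.86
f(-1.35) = -42.06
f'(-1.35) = 109.01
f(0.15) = 1.76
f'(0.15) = -3.34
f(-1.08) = -19.49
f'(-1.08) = 61.49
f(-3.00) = -817.00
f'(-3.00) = 1059.00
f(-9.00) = -64231.00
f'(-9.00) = 28611.00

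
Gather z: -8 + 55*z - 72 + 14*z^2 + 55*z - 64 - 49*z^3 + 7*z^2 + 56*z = -49*z^3 + 21*z^2 + 166*z - 144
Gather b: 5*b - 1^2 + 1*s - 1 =5*b + s - 2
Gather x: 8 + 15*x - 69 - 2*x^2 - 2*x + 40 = -2*x^2 + 13*x - 21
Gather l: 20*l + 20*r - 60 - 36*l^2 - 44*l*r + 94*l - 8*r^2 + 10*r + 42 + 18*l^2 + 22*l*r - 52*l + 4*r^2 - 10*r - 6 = -18*l^2 + l*(62 - 22*r) - 4*r^2 + 20*r - 24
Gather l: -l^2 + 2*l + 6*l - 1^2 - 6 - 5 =-l^2 + 8*l - 12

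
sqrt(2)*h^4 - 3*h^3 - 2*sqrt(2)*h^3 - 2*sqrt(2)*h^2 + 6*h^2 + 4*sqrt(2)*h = h*(h - 2)*(h - 2*sqrt(2))*(sqrt(2)*h + 1)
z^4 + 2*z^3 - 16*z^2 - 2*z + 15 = (z - 3)*(z - 1)*(z + 1)*(z + 5)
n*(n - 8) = n^2 - 8*n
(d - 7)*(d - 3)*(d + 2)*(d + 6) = d^4 - 2*d^3 - 47*d^2 + 48*d + 252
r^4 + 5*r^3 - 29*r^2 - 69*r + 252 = (r - 3)^2*(r + 4)*(r + 7)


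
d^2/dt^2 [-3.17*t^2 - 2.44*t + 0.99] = -6.34000000000000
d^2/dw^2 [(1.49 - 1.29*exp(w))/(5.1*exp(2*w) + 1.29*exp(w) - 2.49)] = (-33.5529*exp(4*w) + 163.50651*exp(3*w) - 68.88213*exp(2*w) + 74.02194*exp(w) - 3.2121)*exp(w)/(132.651*exp(6*w) + 100.6587*exp(5*w) - 168.83397*exp(4*w) - 96.143571*exp(3*w) + 82.430703*exp(2*w) + 23.994387*exp(w) - 15.438249)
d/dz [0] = 0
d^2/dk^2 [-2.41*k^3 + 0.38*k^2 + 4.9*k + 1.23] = 0.76 - 14.46*k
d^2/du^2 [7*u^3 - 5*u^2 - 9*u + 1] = 42*u - 10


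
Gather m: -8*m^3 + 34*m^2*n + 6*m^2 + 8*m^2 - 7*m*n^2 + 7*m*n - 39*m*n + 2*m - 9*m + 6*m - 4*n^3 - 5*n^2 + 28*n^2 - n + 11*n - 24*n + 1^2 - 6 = -8*m^3 + m^2*(34*n + 14) + m*(-7*n^2 - 32*n - 1) - 4*n^3 + 23*n^2 - 14*n - 5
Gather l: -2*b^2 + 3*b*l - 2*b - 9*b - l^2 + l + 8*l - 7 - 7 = -2*b^2 - 11*b - l^2 + l*(3*b + 9) - 14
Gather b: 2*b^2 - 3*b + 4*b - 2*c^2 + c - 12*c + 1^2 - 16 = 2*b^2 + b - 2*c^2 - 11*c - 15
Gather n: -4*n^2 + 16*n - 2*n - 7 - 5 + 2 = -4*n^2 + 14*n - 10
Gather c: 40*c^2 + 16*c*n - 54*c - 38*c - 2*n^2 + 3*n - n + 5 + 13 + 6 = 40*c^2 + c*(16*n - 92) - 2*n^2 + 2*n + 24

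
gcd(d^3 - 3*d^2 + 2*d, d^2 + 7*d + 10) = 1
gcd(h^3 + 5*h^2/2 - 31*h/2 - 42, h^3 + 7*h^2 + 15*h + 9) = h + 3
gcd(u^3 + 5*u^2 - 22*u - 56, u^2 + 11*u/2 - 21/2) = u + 7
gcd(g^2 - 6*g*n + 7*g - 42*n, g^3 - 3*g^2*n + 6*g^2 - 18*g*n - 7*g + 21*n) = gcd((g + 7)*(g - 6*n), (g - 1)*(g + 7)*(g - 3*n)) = g + 7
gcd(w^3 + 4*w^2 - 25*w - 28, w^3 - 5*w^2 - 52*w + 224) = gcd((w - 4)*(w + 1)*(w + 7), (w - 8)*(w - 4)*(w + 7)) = w^2 + 3*w - 28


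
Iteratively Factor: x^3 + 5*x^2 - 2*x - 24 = (x + 4)*(x^2 + x - 6) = (x - 2)*(x + 4)*(x + 3)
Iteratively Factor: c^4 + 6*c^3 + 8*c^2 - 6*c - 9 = (c + 1)*(c^3 + 5*c^2 + 3*c - 9) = (c - 1)*(c + 1)*(c^2 + 6*c + 9) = (c - 1)*(c + 1)*(c + 3)*(c + 3)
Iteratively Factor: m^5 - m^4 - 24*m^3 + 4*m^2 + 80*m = (m - 2)*(m^4 + m^3 - 22*m^2 - 40*m) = (m - 5)*(m - 2)*(m^3 + 6*m^2 + 8*m) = (m - 5)*(m - 2)*(m + 4)*(m^2 + 2*m) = (m - 5)*(m - 2)*(m + 2)*(m + 4)*(m)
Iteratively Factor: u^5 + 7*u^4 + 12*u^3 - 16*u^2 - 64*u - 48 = (u + 3)*(u^4 + 4*u^3 - 16*u - 16) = (u - 2)*(u + 3)*(u^3 + 6*u^2 + 12*u + 8) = (u - 2)*(u + 2)*(u + 3)*(u^2 + 4*u + 4) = (u - 2)*(u + 2)^2*(u + 3)*(u + 2)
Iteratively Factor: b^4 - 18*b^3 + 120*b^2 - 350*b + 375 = (b - 5)*(b^3 - 13*b^2 + 55*b - 75) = (b - 5)^2*(b^2 - 8*b + 15) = (b - 5)^3*(b - 3)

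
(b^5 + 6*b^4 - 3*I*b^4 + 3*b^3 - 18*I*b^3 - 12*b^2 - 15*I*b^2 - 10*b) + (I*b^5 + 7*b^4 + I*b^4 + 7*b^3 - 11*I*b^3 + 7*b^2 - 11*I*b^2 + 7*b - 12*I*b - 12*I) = b^5 + I*b^5 + 13*b^4 - 2*I*b^4 + 10*b^3 - 29*I*b^3 - 5*b^2 - 26*I*b^2 - 3*b - 12*I*b - 12*I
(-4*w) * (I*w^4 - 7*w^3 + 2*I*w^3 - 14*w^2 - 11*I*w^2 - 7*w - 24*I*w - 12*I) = -4*I*w^5 + 28*w^4 - 8*I*w^4 + 56*w^3 + 44*I*w^3 + 28*w^2 + 96*I*w^2 + 48*I*w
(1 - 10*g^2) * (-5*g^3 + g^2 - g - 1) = 50*g^5 - 10*g^4 + 5*g^3 + 11*g^2 - g - 1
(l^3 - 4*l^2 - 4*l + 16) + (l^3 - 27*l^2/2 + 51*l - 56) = 2*l^3 - 35*l^2/2 + 47*l - 40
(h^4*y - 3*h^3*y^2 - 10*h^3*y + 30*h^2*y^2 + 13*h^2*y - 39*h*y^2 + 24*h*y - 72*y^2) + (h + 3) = h^4*y - 3*h^3*y^2 - 10*h^3*y + 30*h^2*y^2 + 13*h^2*y - 39*h*y^2 + 24*h*y + h - 72*y^2 + 3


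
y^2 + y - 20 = (y - 4)*(y + 5)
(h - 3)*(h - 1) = h^2 - 4*h + 3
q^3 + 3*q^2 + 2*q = q*(q + 1)*(q + 2)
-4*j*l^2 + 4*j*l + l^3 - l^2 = l*(-4*j + l)*(l - 1)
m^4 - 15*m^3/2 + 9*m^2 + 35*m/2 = m*(m - 5)*(m - 7/2)*(m + 1)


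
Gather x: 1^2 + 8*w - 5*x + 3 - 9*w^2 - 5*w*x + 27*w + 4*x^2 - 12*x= -9*w^2 + 35*w + 4*x^2 + x*(-5*w - 17) + 4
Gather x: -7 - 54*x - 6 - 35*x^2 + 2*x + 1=-35*x^2 - 52*x - 12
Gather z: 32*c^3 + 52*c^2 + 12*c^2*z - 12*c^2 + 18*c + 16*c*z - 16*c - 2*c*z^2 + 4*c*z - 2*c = 32*c^3 + 40*c^2 - 2*c*z^2 + z*(12*c^2 + 20*c)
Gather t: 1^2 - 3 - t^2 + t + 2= -t^2 + t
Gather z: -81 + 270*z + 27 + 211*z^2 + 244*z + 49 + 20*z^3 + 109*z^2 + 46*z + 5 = 20*z^3 + 320*z^2 + 560*z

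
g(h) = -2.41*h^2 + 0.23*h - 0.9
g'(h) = 0.23 - 4.82*h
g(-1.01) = -3.59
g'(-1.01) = 5.10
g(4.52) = -49.10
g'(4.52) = -21.56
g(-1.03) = -3.69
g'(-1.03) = 5.19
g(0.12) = -0.91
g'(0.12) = -0.35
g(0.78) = -2.19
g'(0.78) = -3.53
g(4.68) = -52.61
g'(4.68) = -22.33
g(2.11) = -11.14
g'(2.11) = -9.94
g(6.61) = -104.68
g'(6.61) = -31.63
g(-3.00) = -23.28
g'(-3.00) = 14.69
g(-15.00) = -546.60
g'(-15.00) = 72.53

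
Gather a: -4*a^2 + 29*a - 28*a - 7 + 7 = -4*a^2 + a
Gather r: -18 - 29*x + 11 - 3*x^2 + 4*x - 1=-3*x^2 - 25*x - 8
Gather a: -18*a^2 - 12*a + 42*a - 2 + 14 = -18*a^2 + 30*a + 12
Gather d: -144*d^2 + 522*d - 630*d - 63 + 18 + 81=-144*d^2 - 108*d + 36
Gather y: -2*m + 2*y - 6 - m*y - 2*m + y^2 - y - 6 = -4*m + y^2 + y*(1 - m) - 12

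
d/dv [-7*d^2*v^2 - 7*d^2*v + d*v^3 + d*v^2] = d*(-14*d*v - 7*d + 3*v^2 + 2*v)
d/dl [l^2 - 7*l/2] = 2*l - 7/2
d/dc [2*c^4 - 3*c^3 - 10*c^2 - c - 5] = 8*c^3 - 9*c^2 - 20*c - 1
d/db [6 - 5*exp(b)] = -5*exp(b)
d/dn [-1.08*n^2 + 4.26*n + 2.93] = 4.26 - 2.16*n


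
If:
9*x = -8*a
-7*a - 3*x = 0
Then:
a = 0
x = 0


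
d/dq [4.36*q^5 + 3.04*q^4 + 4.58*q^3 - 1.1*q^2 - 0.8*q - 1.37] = 21.8*q^4 + 12.16*q^3 + 13.74*q^2 - 2.2*q - 0.8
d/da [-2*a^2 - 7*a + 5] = -4*a - 7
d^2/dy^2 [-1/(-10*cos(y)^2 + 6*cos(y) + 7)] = 2*(200*sin(y)^4 - 258*sin(y)^2 + 183*cos(y)/2 - 45*cos(3*y)/2 - 48)/(10*sin(y)^2 + 6*cos(y) - 3)^3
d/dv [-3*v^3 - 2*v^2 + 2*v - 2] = -9*v^2 - 4*v + 2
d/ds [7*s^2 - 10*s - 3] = 14*s - 10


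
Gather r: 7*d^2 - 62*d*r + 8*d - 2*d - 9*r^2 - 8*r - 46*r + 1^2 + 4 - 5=7*d^2 + 6*d - 9*r^2 + r*(-62*d - 54)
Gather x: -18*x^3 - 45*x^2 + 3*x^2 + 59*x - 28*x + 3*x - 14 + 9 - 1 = -18*x^3 - 42*x^2 + 34*x - 6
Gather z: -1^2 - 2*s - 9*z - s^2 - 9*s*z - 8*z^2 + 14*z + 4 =-s^2 - 2*s - 8*z^2 + z*(5 - 9*s) + 3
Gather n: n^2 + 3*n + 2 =n^2 + 3*n + 2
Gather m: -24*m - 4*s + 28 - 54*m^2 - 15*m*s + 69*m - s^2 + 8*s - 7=-54*m^2 + m*(45 - 15*s) - s^2 + 4*s + 21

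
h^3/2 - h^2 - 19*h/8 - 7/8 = (h/2 + 1/2)*(h - 7/2)*(h + 1/2)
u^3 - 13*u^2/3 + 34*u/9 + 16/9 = (u - 8/3)*(u - 2)*(u + 1/3)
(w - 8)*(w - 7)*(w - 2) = w^3 - 17*w^2 + 86*w - 112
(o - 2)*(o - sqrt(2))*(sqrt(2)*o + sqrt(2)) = sqrt(2)*o^3 - 2*o^2 - sqrt(2)*o^2 - 2*sqrt(2)*o + 2*o + 4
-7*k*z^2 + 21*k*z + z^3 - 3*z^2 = z*(-7*k + z)*(z - 3)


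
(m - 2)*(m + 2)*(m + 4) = m^3 + 4*m^2 - 4*m - 16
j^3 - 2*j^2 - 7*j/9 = j*(j - 7/3)*(j + 1/3)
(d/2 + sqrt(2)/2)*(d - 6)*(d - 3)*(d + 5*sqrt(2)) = d^4/2 - 9*d^3/2 + 3*sqrt(2)*d^3 - 27*sqrt(2)*d^2 + 14*d^2 - 45*d + 54*sqrt(2)*d + 90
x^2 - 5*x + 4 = (x - 4)*(x - 1)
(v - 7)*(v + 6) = v^2 - v - 42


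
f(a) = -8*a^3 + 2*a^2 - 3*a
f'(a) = -24*a^2 + 4*a - 3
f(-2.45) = 137.00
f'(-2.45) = -156.86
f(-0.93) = 10.95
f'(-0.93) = -27.48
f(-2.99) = 240.70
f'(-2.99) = -229.52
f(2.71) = -152.66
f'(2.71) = -168.42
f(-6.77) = 2594.29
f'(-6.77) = -1130.07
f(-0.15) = 0.52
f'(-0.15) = -4.14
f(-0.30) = 1.30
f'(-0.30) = -6.36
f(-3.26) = 308.20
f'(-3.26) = -271.10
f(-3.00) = 243.00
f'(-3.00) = -231.00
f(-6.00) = 1818.00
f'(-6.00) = -891.00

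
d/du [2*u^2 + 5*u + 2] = 4*u + 5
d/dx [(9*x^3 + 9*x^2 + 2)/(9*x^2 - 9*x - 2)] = 9*(9*x^4 - 18*x^3 - 15*x^2 - 8*x + 2)/(81*x^4 - 162*x^3 + 45*x^2 + 36*x + 4)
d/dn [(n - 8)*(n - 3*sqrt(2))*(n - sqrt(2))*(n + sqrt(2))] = 4*n^3 - 24*n^2 - 9*sqrt(2)*n^2 - 4*n + 48*sqrt(2)*n + 6*sqrt(2) + 16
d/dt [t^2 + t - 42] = 2*t + 1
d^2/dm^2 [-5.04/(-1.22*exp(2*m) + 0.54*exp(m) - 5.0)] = ((2.7216 - 24.5952*exp(m))*(1.22*exp(2*m) - 0.54*exp(m) + 5.0) + 5.04*(2.44*exp(m) - 0.54)*(4.88*exp(m) - 1.08)*exp(m))*exp(m)/(1.22*exp(2*m) - 0.54*exp(m) + 5.0)^3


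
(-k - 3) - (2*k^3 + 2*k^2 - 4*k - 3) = -2*k^3 - 2*k^2 + 3*k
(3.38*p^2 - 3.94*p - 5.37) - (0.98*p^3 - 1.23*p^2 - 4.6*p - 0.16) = -0.98*p^3 + 4.61*p^2 + 0.66*p - 5.21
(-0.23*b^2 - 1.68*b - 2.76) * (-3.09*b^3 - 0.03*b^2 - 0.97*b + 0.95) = 0.7107*b^5 + 5.1981*b^4 + 8.8019*b^3 + 1.4939*b^2 + 1.0812*b - 2.622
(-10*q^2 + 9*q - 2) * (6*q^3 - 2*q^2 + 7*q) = -60*q^5 + 74*q^4 - 100*q^3 + 67*q^2 - 14*q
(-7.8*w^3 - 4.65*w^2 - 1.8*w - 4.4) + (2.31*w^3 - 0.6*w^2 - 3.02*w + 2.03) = -5.49*w^3 - 5.25*w^2 - 4.82*w - 2.37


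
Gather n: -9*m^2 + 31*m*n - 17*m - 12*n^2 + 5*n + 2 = -9*m^2 - 17*m - 12*n^2 + n*(31*m + 5) + 2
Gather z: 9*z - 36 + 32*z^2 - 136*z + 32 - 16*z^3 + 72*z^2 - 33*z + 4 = -16*z^3 + 104*z^2 - 160*z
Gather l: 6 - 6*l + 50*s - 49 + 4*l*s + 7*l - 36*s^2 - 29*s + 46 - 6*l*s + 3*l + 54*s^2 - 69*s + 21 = l*(4 - 2*s) + 18*s^2 - 48*s + 24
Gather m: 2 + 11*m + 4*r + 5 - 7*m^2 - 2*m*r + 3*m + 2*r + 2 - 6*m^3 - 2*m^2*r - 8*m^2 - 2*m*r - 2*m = -6*m^3 + m^2*(-2*r - 15) + m*(12 - 4*r) + 6*r + 9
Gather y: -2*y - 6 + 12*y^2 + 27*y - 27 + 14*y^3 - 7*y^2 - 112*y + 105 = 14*y^3 + 5*y^2 - 87*y + 72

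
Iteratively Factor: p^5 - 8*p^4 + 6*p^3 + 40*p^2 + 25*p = (p - 5)*(p^4 - 3*p^3 - 9*p^2 - 5*p) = p*(p - 5)*(p^3 - 3*p^2 - 9*p - 5) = p*(p - 5)*(p + 1)*(p^2 - 4*p - 5) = p*(p - 5)*(p + 1)^2*(p - 5)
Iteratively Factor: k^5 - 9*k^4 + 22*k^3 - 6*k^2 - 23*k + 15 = (k - 1)*(k^4 - 8*k^3 + 14*k^2 + 8*k - 15) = (k - 1)*(k + 1)*(k^3 - 9*k^2 + 23*k - 15) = (k - 1)^2*(k + 1)*(k^2 - 8*k + 15) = (k - 3)*(k - 1)^2*(k + 1)*(k - 5)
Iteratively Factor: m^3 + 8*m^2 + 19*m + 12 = (m + 3)*(m^2 + 5*m + 4) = (m + 1)*(m + 3)*(m + 4)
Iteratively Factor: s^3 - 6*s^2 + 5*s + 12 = (s - 4)*(s^2 - 2*s - 3) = (s - 4)*(s - 3)*(s + 1)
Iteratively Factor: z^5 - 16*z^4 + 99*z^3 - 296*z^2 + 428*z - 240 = (z - 3)*(z^4 - 13*z^3 + 60*z^2 - 116*z + 80) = (z - 3)*(z - 2)*(z^3 - 11*z^2 + 38*z - 40) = (z - 5)*(z - 3)*(z - 2)*(z^2 - 6*z + 8) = (z - 5)*(z - 4)*(z - 3)*(z - 2)*(z - 2)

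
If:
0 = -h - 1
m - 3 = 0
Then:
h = -1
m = 3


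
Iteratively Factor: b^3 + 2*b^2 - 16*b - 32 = (b - 4)*(b^2 + 6*b + 8) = (b - 4)*(b + 4)*(b + 2)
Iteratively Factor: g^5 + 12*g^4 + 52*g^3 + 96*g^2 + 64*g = (g + 2)*(g^4 + 10*g^3 + 32*g^2 + 32*g) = (g + 2)*(g + 4)*(g^3 + 6*g^2 + 8*g) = g*(g + 2)*(g + 4)*(g^2 + 6*g + 8) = g*(g + 2)*(g + 4)^2*(g + 2)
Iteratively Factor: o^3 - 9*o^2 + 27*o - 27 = (o - 3)*(o^2 - 6*o + 9) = (o - 3)^2*(o - 3)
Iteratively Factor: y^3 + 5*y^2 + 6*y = (y)*(y^2 + 5*y + 6) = y*(y + 2)*(y + 3)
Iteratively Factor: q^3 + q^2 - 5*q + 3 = (q - 1)*(q^2 + 2*q - 3) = (q - 1)^2*(q + 3)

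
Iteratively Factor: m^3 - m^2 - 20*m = (m)*(m^2 - m - 20) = m*(m + 4)*(m - 5)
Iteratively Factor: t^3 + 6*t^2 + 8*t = (t + 2)*(t^2 + 4*t) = t*(t + 2)*(t + 4)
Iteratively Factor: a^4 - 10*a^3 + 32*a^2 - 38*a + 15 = (a - 1)*(a^3 - 9*a^2 + 23*a - 15) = (a - 5)*(a - 1)*(a^2 - 4*a + 3) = (a - 5)*(a - 3)*(a - 1)*(a - 1)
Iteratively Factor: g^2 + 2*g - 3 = (g + 3)*(g - 1)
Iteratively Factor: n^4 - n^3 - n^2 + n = (n - 1)*(n^3 - n) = (n - 1)*(n + 1)*(n^2 - n) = n*(n - 1)*(n + 1)*(n - 1)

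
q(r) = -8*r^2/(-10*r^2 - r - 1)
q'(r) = -8*r^2*(20*r + 1)/(-10*r^2 - r - 1)^2 - 16*r/(-10*r^2 - r - 1)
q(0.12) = 0.09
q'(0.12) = 1.27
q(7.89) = 0.79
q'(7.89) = 0.00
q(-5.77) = 0.81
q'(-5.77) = 0.00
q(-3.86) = 0.82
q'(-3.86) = 0.00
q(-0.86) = 0.79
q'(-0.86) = -0.14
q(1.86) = 0.74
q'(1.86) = 0.04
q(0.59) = 0.55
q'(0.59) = 0.48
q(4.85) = 0.78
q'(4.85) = 0.00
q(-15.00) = 0.81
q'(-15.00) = 0.00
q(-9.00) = 0.81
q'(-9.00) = 0.00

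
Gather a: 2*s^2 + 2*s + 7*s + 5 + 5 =2*s^2 + 9*s + 10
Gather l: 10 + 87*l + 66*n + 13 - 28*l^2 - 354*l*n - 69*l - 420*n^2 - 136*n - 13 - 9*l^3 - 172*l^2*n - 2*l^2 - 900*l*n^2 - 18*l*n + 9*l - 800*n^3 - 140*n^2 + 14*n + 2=-9*l^3 + l^2*(-172*n - 30) + l*(-900*n^2 - 372*n + 27) - 800*n^3 - 560*n^2 - 56*n + 12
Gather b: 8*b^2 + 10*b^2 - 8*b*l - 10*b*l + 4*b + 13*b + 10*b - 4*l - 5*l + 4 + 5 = 18*b^2 + b*(27 - 18*l) - 9*l + 9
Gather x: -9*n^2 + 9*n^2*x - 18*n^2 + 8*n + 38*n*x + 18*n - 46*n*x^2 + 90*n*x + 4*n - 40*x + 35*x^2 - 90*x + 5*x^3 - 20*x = -27*n^2 + 30*n + 5*x^3 + x^2*(35 - 46*n) + x*(9*n^2 + 128*n - 150)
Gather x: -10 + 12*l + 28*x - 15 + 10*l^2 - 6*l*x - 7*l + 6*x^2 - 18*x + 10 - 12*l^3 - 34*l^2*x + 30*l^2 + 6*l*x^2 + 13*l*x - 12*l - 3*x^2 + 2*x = -12*l^3 + 40*l^2 - 7*l + x^2*(6*l + 3) + x*(-34*l^2 + 7*l + 12) - 15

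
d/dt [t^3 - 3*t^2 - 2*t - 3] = 3*t^2 - 6*t - 2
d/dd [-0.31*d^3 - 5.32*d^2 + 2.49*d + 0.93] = -0.93*d^2 - 10.64*d + 2.49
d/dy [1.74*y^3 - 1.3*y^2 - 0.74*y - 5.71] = 5.22*y^2 - 2.6*y - 0.74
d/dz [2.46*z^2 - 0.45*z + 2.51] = 4.92*z - 0.45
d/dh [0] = 0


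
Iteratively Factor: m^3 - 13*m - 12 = (m + 1)*(m^2 - m - 12) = (m + 1)*(m + 3)*(m - 4)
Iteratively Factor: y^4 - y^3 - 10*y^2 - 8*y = (y + 1)*(y^3 - 2*y^2 - 8*y) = (y + 1)*(y + 2)*(y^2 - 4*y) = (y - 4)*(y + 1)*(y + 2)*(y)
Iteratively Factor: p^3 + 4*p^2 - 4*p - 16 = (p - 2)*(p^2 + 6*p + 8) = (p - 2)*(p + 4)*(p + 2)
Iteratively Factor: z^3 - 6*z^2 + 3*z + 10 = (z + 1)*(z^2 - 7*z + 10) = (z - 2)*(z + 1)*(z - 5)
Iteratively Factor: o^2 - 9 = (o - 3)*(o + 3)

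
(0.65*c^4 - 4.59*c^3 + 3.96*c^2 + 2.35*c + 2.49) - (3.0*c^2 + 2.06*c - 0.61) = 0.65*c^4 - 4.59*c^3 + 0.96*c^2 + 0.29*c + 3.1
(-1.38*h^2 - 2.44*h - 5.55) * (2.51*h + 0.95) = -3.4638*h^3 - 7.4354*h^2 - 16.2485*h - 5.2725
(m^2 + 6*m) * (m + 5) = m^3 + 11*m^2 + 30*m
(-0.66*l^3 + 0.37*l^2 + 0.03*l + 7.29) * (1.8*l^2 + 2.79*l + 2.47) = -1.188*l^5 - 1.1754*l^4 - 0.5439*l^3 + 14.1196*l^2 + 20.4132*l + 18.0063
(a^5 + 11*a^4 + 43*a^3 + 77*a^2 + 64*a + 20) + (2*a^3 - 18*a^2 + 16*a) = a^5 + 11*a^4 + 45*a^3 + 59*a^2 + 80*a + 20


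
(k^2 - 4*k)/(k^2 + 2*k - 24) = k/(k + 6)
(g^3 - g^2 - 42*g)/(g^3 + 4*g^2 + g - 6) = g*(g^2 - g - 42)/(g^3 + 4*g^2 + g - 6)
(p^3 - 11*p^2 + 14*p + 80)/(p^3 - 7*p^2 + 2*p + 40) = (p - 8)/(p - 4)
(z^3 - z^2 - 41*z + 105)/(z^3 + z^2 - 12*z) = (z^2 + 2*z - 35)/(z*(z + 4))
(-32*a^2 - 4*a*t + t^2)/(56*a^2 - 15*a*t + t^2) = (4*a + t)/(-7*a + t)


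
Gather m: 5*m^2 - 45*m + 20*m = 5*m^2 - 25*m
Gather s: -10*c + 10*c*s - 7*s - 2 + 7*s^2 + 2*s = -10*c + 7*s^2 + s*(10*c - 5) - 2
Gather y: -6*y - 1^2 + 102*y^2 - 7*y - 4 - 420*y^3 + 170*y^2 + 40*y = -420*y^3 + 272*y^2 + 27*y - 5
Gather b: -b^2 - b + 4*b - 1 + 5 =-b^2 + 3*b + 4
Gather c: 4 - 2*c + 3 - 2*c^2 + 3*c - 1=-2*c^2 + c + 6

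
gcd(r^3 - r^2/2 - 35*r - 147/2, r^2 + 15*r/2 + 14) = r + 7/2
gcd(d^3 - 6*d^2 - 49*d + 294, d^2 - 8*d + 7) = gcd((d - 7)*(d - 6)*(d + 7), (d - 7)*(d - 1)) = d - 7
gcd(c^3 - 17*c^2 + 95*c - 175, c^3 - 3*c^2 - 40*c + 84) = c - 7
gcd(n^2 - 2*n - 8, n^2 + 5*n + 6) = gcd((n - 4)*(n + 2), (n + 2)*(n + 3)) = n + 2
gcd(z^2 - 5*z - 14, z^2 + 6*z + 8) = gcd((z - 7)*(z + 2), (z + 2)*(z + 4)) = z + 2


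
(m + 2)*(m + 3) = m^2 + 5*m + 6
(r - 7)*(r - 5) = r^2 - 12*r + 35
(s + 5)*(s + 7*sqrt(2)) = s^2 + 5*s + 7*sqrt(2)*s + 35*sqrt(2)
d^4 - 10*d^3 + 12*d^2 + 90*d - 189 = (d - 7)*(d - 3)^2*(d + 3)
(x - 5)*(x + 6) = x^2 + x - 30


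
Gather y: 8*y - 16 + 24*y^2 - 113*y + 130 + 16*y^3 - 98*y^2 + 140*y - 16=16*y^3 - 74*y^2 + 35*y + 98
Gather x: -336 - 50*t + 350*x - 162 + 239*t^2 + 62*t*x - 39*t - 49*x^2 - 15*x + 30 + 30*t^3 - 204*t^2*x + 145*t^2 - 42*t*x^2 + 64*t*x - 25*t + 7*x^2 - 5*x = 30*t^3 + 384*t^2 - 114*t + x^2*(-42*t - 42) + x*(-204*t^2 + 126*t + 330) - 468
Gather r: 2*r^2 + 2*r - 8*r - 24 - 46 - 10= 2*r^2 - 6*r - 80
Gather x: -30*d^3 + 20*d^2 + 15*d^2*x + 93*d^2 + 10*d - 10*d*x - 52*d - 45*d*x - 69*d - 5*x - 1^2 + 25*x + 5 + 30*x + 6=-30*d^3 + 113*d^2 - 111*d + x*(15*d^2 - 55*d + 50) + 10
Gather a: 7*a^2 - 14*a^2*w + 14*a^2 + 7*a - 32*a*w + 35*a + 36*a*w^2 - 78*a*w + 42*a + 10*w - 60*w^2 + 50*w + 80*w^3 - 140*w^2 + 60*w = a^2*(21 - 14*w) + a*(36*w^2 - 110*w + 84) + 80*w^3 - 200*w^2 + 120*w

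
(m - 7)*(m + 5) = m^2 - 2*m - 35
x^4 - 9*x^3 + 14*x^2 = x^2*(x - 7)*(x - 2)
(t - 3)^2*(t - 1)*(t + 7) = t^4 - 34*t^2 + 96*t - 63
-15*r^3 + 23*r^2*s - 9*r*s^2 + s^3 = (-5*r + s)*(-3*r + s)*(-r + s)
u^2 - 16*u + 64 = (u - 8)^2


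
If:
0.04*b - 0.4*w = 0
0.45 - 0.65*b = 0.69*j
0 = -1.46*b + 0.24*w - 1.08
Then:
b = -0.75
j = 1.36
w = -0.08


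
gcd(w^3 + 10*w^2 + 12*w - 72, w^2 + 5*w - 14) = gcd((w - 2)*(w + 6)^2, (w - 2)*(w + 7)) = w - 2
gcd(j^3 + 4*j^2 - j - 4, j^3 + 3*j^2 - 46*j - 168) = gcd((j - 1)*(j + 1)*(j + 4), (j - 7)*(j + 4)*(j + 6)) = j + 4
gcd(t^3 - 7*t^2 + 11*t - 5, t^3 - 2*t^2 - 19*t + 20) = t^2 - 6*t + 5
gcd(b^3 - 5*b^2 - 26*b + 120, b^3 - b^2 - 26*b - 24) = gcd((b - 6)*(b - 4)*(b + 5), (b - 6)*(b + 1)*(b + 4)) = b - 6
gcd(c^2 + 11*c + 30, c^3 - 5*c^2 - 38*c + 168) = c + 6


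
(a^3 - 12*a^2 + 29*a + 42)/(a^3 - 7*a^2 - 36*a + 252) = (a + 1)/(a + 6)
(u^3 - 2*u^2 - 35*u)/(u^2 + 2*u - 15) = u*(u - 7)/(u - 3)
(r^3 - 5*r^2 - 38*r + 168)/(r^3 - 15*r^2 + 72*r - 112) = (r + 6)/(r - 4)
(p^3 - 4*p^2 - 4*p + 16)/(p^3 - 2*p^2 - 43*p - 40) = (-p^3 + 4*p^2 + 4*p - 16)/(-p^3 + 2*p^2 + 43*p + 40)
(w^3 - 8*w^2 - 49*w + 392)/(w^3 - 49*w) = (w - 8)/w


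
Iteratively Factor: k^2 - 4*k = (k - 4)*(k)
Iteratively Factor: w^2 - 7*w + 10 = (w - 5)*(w - 2)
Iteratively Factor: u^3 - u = (u)*(u^2 - 1) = u*(u - 1)*(u + 1)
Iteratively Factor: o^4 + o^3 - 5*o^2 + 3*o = (o)*(o^3 + o^2 - 5*o + 3) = o*(o - 1)*(o^2 + 2*o - 3) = o*(o - 1)^2*(o + 3)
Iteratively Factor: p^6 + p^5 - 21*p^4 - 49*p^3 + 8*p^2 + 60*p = (p + 2)*(p^5 - p^4 - 19*p^3 - 11*p^2 + 30*p) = p*(p + 2)*(p^4 - p^3 - 19*p^2 - 11*p + 30) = p*(p - 1)*(p + 2)*(p^3 - 19*p - 30) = p*(p - 5)*(p - 1)*(p + 2)*(p^2 + 5*p + 6) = p*(p - 5)*(p - 1)*(p + 2)^2*(p + 3)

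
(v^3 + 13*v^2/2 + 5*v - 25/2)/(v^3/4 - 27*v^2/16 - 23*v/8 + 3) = 8*(2*v^3 + 13*v^2 + 10*v - 25)/(4*v^3 - 27*v^2 - 46*v + 48)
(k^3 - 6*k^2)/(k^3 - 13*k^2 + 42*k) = k/(k - 7)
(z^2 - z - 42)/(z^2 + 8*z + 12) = (z - 7)/(z + 2)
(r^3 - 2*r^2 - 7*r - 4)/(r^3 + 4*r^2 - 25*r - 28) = (r + 1)/(r + 7)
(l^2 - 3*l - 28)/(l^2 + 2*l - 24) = (l^2 - 3*l - 28)/(l^2 + 2*l - 24)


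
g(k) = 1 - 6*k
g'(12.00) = -6.00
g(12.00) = -71.00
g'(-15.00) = -6.00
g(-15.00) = 91.00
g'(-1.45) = -6.00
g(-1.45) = 9.70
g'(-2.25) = -6.00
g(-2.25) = 14.50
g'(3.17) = -6.00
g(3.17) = -18.02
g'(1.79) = -6.00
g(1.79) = -9.74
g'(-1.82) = -6.00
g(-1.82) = 11.92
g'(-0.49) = -6.00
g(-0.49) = 3.94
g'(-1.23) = -6.00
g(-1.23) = 8.38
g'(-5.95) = -6.00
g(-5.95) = 36.70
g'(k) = -6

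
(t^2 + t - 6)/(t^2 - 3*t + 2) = (t + 3)/(t - 1)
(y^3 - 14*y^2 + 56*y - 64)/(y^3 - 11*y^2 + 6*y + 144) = (y^2 - 6*y + 8)/(y^2 - 3*y - 18)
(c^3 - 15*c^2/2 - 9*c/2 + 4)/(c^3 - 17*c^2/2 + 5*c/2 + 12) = (2*c - 1)/(2*c - 3)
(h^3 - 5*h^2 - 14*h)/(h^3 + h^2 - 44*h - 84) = h/(h + 6)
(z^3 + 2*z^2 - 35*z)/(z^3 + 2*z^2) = (z^2 + 2*z - 35)/(z*(z + 2))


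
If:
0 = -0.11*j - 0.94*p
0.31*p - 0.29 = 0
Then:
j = -7.99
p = 0.94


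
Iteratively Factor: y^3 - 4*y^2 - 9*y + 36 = (y - 3)*(y^2 - y - 12) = (y - 3)*(y + 3)*(y - 4)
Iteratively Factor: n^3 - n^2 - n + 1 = (n - 1)*(n^2 - 1) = (n - 1)*(n + 1)*(n - 1)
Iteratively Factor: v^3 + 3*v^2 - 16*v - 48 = (v - 4)*(v^2 + 7*v + 12) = (v - 4)*(v + 3)*(v + 4)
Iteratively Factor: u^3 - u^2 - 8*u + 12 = (u + 3)*(u^2 - 4*u + 4) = (u - 2)*(u + 3)*(u - 2)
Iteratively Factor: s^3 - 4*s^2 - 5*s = (s)*(s^2 - 4*s - 5) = s*(s - 5)*(s + 1)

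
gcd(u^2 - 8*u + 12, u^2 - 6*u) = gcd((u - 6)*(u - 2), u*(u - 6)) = u - 6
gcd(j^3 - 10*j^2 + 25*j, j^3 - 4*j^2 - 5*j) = j^2 - 5*j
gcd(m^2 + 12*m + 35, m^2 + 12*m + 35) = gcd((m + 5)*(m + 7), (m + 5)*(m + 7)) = m^2 + 12*m + 35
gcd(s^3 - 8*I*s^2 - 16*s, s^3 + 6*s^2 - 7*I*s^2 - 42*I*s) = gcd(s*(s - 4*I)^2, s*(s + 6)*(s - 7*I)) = s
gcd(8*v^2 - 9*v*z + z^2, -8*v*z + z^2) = -8*v + z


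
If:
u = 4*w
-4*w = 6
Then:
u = -6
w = -3/2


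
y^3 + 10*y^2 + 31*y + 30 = (y + 2)*(y + 3)*(y + 5)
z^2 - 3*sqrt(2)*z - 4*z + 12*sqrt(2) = (z - 4)*(z - 3*sqrt(2))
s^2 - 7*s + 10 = (s - 5)*(s - 2)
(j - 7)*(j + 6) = j^2 - j - 42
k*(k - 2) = k^2 - 2*k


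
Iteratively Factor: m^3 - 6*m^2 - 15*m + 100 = (m - 5)*(m^2 - m - 20) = (m - 5)*(m + 4)*(m - 5)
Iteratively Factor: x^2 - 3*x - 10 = (x + 2)*(x - 5)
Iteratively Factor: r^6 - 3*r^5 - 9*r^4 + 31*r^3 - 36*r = (r)*(r^5 - 3*r^4 - 9*r^3 + 31*r^2 - 36) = r*(r - 2)*(r^4 - r^3 - 11*r^2 + 9*r + 18) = r*(r - 2)*(r + 1)*(r^3 - 2*r^2 - 9*r + 18) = r*(r - 2)*(r + 1)*(r + 3)*(r^2 - 5*r + 6) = r*(r - 2)^2*(r + 1)*(r + 3)*(r - 3)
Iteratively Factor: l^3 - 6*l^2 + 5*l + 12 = (l + 1)*(l^2 - 7*l + 12) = (l - 3)*(l + 1)*(l - 4)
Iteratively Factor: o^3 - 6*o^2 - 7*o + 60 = (o - 5)*(o^2 - o - 12) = (o - 5)*(o + 3)*(o - 4)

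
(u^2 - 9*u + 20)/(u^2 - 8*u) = (u^2 - 9*u + 20)/(u*(u - 8))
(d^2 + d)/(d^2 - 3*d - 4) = d/(d - 4)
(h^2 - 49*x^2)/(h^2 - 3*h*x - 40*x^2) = (-h^2 + 49*x^2)/(-h^2 + 3*h*x + 40*x^2)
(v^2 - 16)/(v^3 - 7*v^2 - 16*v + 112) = 1/(v - 7)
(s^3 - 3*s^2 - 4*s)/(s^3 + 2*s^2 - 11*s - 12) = s*(s - 4)/(s^2 + s - 12)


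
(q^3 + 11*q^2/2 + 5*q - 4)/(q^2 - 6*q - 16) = (q^2 + 7*q/2 - 2)/(q - 8)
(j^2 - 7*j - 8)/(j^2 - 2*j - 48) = (j + 1)/(j + 6)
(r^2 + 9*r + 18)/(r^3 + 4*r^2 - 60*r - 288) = (r + 3)/(r^2 - 2*r - 48)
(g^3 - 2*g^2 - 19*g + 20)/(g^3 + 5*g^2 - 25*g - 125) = (g^2 + 3*g - 4)/(g^2 + 10*g + 25)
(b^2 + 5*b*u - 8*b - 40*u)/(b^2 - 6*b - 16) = (b + 5*u)/(b + 2)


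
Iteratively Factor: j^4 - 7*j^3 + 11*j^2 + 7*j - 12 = (j - 3)*(j^3 - 4*j^2 - j + 4) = (j - 4)*(j - 3)*(j^2 - 1) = (j - 4)*(j - 3)*(j + 1)*(j - 1)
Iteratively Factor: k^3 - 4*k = (k - 2)*(k^2 + 2*k) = (k - 2)*(k + 2)*(k)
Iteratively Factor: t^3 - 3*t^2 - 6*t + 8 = (t + 2)*(t^2 - 5*t + 4) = (t - 1)*(t + 2)*(t - 4)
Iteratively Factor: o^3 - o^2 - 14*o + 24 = (o - 3)*(o^2 + 2*o - 8) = (o - 3)*(o - 2)*(o + 4)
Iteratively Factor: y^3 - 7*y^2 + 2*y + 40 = (y - 5)*(y^2 - 2*y - 8) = (y - 5)*(y - 4)*(y + 2)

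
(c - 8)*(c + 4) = c^2 - 4*c - 32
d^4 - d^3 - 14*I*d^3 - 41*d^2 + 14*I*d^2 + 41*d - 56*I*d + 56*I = (d - 1)*(d - 8*I)*(d - 7*I)*(d + I)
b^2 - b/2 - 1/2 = (b - 1)*(b + 1/2)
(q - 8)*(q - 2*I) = q^2 - 8*q - 2*I*q + 16*I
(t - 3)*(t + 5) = t^2 + 2*t - 15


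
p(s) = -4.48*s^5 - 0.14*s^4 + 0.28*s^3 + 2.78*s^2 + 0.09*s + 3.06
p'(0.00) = 0.09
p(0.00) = 3.06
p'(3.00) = -1805.19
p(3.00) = -1064.07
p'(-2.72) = -1223.64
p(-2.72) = 677.08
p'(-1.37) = -83.42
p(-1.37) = 28.56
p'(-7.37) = -65858.38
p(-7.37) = 97040.94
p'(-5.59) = -21779.26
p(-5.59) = 24357.09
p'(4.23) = -7175.24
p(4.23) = -6037.53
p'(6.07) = -30469.50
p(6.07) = -36937.98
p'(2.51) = -878.60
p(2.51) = -426.65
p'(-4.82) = -12034.76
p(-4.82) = 11615.32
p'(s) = -22.4*s^4 - 0.56*s^3 + 0.84*s^2 + 5.56*s + 0.09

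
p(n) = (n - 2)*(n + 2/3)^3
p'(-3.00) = -94.37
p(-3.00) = 63.52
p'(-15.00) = -13422.37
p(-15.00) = 50059.96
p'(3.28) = 121.29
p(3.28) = 78.69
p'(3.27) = 120.05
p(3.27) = 77.48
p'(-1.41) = -6.06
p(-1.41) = 1.40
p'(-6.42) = -1026.57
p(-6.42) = 1603.51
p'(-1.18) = -2.65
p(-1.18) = 0.43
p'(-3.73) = -190.06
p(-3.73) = 164.72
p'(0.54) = -4.62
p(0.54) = -2.57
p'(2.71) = 62.79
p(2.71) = 27.34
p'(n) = 3*(n - 2)*(n + 2/3)^2 + (n + 2/3)^3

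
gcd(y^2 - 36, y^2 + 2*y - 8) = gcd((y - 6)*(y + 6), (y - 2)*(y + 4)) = 1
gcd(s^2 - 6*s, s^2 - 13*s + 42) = s - 6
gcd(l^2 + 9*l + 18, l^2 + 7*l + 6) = l + 6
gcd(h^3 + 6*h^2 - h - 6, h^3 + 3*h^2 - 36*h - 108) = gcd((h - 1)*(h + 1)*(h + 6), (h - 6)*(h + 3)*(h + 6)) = h + 6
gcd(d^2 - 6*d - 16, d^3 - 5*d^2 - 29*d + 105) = 1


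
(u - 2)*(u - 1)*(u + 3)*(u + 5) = u^4 + 5*u^3 - 7*u^2 - 29*u + 30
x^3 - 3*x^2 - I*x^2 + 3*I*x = x*(x - 3)*(x - I)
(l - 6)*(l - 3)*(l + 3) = l^3 - 6*l^2 - 9*l + 54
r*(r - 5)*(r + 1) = r^3 - 4*r^2 - 5*r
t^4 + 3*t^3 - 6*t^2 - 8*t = t*(t - 2)*(t + 1)*(t + 4)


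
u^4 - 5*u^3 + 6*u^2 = u^2*(u - 3)*(u - 2)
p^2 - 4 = (p - 2)*(p + 2)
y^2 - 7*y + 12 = (y - 4)*(y - 3)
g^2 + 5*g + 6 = (g + 2)*(g + 3)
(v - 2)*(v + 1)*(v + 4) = v^3 + 3*v^2 - 6*v - 8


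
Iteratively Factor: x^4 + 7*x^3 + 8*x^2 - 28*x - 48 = (x + 2)*(x^3 + 5*x^2 - 2*x - 24) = (x + 2)*(x + 3)*(x^2 + 2*x - 8) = (x + 2)*(x + 3)*(x + 4)*(x - 2)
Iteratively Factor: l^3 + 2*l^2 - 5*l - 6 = (l - 2)*(l^2 + 4*l + 3) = (l - 2)*(l + 3)*(l + 1)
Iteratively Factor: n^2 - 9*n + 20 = (n - 4)*(n - 5)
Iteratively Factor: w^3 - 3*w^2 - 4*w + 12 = (w + 2)*(w^2 - 5*w + 6) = (w - 2)*(w + 2)*(w - 3)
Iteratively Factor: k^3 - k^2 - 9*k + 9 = (k - 3)*(k^2 + 2*k - 3) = (k - 3)*(k - 1)*(k + 3)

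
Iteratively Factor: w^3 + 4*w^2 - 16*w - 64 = (w + 4)*(w^2 - 16) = (w - 4)*(w + 4)*(w + 4)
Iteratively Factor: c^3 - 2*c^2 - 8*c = (c)*(c^2 - 2*c - 8) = c*(c - 4)*(c + 2)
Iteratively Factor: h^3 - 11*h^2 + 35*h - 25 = (h - 1)*(h^2 - 10*h + 25) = (h - 5)*(h - 1)*(h - 5)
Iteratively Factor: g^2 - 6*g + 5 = (g - 1)*(g - 5)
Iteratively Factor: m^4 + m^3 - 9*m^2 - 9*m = (m - 3)*(m^3 + 4*m^2 + 3*m) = (m - 3)*(m + 1)*(m^2 + 3*m) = (m - 3)*(m + 1)*(m + 3)*(m)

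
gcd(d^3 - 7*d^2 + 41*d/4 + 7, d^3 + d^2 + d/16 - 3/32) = d + 1/2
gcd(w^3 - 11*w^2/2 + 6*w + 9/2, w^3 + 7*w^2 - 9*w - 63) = w - 3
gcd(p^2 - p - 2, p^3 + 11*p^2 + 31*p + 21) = p + 1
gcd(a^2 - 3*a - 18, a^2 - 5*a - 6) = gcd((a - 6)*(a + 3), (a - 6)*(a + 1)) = a - 6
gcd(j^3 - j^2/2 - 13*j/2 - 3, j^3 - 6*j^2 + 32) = j + 2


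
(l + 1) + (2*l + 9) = 3*l + 10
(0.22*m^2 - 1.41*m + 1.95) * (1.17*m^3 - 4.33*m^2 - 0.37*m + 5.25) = 0.2574*m^5 - 2.6023*m^4 + 8.3054*m^3 - 6.7668*m^2 - 8.124*m + 10.2375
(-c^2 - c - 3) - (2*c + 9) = -c^2 - 3*c - 12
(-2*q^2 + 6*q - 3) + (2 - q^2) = -3*q^2 + 6*q - 1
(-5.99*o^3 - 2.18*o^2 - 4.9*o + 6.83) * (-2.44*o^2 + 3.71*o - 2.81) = 14.6156*o^5 - 16.9037*o^4 + 20.7001*o^3 - 28.7184*o^2 + 39.1083*o - 19.1923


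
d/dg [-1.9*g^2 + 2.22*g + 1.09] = 2.22 - 3.8*g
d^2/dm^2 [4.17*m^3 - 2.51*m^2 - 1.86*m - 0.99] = 25.02*m - 5.02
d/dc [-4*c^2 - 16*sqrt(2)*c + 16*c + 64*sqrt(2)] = -8*c - 16*sqrt(2) + 16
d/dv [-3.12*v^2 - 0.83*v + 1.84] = -6.24*v - 0.83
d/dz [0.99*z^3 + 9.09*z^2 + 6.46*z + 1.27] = 2.97*z^2 + 18.18*z + 6.46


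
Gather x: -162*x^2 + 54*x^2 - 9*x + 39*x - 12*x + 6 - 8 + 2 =-108*x^2 + 18*x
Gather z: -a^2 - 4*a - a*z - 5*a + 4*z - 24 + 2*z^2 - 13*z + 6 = -a^2 - 9*a + 2*z^2 + z*(-a - 9) - 18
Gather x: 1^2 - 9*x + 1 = 2 - 9*x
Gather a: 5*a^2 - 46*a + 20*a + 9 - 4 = 5*a^2 - 26*a + 5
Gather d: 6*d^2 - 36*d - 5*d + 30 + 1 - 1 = 6*d^2 - 41*d + 30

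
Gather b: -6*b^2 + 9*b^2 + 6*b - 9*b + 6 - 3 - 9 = 3*b^2 - 3*b - 6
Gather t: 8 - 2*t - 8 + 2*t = 0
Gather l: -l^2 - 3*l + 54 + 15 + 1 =-l^2 - 3*l + 70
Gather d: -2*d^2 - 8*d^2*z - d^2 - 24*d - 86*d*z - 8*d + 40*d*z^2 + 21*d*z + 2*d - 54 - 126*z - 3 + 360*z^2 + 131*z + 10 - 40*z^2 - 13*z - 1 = d^2*(-8*z - 3) + d*(40*z^2 - 65*z - 30) + 320*z^2 - 8*z - 48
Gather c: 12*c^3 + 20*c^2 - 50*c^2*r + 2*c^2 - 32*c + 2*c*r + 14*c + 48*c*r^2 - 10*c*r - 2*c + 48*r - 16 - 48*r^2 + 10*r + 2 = 12*c^3 + c^2*(22 - 50*r) + c*(48*r^2 - 8*r - 20) - 48*r^2 + 58*r - 14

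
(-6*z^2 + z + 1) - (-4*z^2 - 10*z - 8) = -2*z^2 + 11*z + 9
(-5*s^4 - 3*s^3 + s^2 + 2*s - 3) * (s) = -5*s^5 - 3*s^4 + s^3 + 2*s^2 - 3*s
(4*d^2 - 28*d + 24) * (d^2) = 4*d^4 - 28*d^3 + 24*d^2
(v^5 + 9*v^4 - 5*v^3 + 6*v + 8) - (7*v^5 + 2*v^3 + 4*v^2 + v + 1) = -6*v^5 + 9*v^4 - 7*v^3 - 4*v^2 + 5*v + 7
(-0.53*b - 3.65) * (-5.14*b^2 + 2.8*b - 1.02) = 2.7242*b^3 + 17.277*b^2 - 9.6794*b + 3.723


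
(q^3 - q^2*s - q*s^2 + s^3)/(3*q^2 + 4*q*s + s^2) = (q^2 - 2*q*s + s^2)/(3*q + s)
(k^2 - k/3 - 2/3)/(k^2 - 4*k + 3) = (k + 2/3)/(k - 3)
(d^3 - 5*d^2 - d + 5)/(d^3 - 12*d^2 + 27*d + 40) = (d - 1)/(d - 8)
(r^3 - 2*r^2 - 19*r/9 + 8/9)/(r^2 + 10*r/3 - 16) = (3*r^2 + 2*r - 1)/(3*(r + 6))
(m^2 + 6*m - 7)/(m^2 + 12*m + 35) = (m - 1)/(m + 5)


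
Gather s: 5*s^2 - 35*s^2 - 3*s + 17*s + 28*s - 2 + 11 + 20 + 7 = -30*s^2 + 42*s + 36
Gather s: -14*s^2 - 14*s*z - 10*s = -14*s^2 + s*(-14*z - 10)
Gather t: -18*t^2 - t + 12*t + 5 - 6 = -18*t^2 + 11*t - 1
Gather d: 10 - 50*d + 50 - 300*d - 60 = -350*d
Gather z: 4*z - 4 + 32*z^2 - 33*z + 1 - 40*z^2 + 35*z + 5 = -8*z^2 + 6*z + 2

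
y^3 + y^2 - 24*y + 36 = (y - 3)*(y - 2)*(y + 6)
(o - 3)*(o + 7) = o^2 + 4*o - 21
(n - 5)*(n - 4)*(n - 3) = n^3 - 12*n^2 + 47*n - 60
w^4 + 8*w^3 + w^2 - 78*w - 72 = (w - 3)*(w + 1)*(w + 4)*(w + 6)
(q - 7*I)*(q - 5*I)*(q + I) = q^3 - 11*I*q^2 - 23*q - 35*I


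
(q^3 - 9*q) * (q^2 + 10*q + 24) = q^5 + 10*q^4 + 15*q^3 - 90*q^2 - 216*q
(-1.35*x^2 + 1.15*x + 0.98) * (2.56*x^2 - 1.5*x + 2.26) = -3.456*x^4 + 4.969*x^3 - 2.2672*x^2 + 1.129*x + 2.2148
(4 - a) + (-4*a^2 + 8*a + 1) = -4*a^2 + 7*a + 5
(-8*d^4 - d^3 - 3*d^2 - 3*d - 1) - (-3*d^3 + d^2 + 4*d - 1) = -8*d^4 + 2*d^3 - 4*d^2 - 7*d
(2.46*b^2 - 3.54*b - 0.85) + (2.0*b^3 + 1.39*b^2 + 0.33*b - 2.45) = 2.0*b^3 + 3.85*b^2 - 3.21*b - 3.3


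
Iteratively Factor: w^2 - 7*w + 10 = (w - 2)*(w - 5)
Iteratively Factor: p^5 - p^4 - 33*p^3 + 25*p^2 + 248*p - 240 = (p + 4)*(p^4 - 5*p^3 - 13*p^2 + 77*p - 60) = (p - 3)*(p + 4)*(p^3 - 2*p^2 - 19*p + 20) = (p - 5)*(p - 3)*(p + 4)*(p^2 + 3*p - 4) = (p - 5)*(p - 3)*(p - 1)*(p + 4)*(p + 4)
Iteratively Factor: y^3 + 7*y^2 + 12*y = (y + 3)*(y^2 + 4*y) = (y + 3)*(y + 4)*(y)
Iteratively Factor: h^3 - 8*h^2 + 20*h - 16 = (h - 2)*(h^2 - 6*h + 8) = (h - 2)^2*(h - 4)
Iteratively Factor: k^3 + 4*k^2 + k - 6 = (k + 2)*(k^2 + 2*k - 3) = (k - 1)*(k + 2)*(k + 3)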